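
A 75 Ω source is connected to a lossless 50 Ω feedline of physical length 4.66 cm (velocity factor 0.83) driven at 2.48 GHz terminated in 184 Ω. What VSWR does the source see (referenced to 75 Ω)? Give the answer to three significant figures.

VSWR ≈ 2.62

λ = v/f = 0.83·c / 2.48 GHz = 0.1 m
βl = 2π·l/λ = 2π × 0.464 = 167°
tan(βl) = -0.229
Z_in = Z_0·(Z_L + jZ_0·tanβl)/(Z_0 + jZ_L·tanβl) = 113 + j84 Ω
Γ_s = (Z_in − Z_s)/(Z_in + Z_s) = (38.1 + j84)/(188 + j84), |Γ_s| = 0.448
VSWR = (1 + |Γ_s|)/(1 − |Γ_s|)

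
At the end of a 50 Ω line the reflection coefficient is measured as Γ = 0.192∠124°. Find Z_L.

Z_L ≈ 38.5 + j12.7 Ω

Z_L = Z_0·(1 + Γ)/(1 − Γ) = 50·(0.893 + j0.159)/(1.11 − j0.159)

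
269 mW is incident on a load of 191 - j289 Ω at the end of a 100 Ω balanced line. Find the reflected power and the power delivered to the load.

|Γ| = |(91 − j289)/(291 − j289)| = 0.739
|Γ|² = 0.546
P_refl = |Γ|²·P_inc = 147 mW, P_del = (1 − |Γ|²)·P_inc = 122 mW

P_reflected ≈ 147 mW; P_delivered ≈ 122 mW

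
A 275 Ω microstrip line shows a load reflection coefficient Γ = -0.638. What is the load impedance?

Z_L = Z_0·(1 + Γ)/(1 − Γ) = 275·(0.362)/(1.64)

Z_L ≈ 60.8 Ω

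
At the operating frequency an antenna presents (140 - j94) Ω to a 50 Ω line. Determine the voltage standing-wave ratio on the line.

Γ = (Z_L − Z_0)/(Z_L + Z_0) = (90 − j94)/(190 − j94)
|Γ| = 130/212 = 0.614
VSWR = (1 + |Γ|)/(1 − |Γ|) = 1.61/0.386

VSWR ≈ 4.18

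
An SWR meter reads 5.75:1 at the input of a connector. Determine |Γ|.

|Γ| ≈ 0.704

|Γ| = (S − 1)/(S + 1) = (5.75 − 1)/(5.75 + 1) = 4.75/6.75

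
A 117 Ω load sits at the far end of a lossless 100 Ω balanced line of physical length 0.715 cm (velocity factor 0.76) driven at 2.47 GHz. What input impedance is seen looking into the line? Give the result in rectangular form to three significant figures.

λ = v/f = 0.76·c / 2.47 GHz = 0.0923 m
βl = 2π·l/λ = 2π × 0.0775 = 27.9°
tan(βl) = tan(27.9°) = 0.529
Z_in = Z_0·(Z_L + jZ_0·tanβl)/(Z_0 + jZ_L·tanβl)
     = 100·(117 + j52.9)/(100 + j61.9)

Z_in ≈ 108 − j14.1 Ω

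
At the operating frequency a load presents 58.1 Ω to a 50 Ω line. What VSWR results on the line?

VSWR ≈ 1.16

For a purely resistive load, VSWR = R_L/Z_0 or Z_0/R_L (whichever > 1) = 58.1/50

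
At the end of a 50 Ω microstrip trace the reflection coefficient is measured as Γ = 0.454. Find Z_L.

Z_L = Z_0·(1 + Γ)/(1 − Γ) = 50·(1.45)/(0.546)

Z_L ≈ 133 Ω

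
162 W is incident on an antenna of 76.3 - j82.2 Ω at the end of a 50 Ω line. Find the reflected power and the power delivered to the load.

P_reflected ≈ 53.1 W; P_delivered ≈ 109 W

|Γ| = |(26.3 − j82.2)/(126.3 − j82.2)| = 0.573
|Γ|² = 0.328
P_refl = |Γ|²·P_inc = 53.1 W, P_del = (1 − |Γ|²)·P_inc = 109 W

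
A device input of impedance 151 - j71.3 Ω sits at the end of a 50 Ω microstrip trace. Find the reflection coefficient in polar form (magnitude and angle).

Γ = (Z_L − Z_0)/(Z_L + Z_0) = (101 − j71.3)/(201 − j71.3)
|Γ| = 124/213 = 0.58

Γ ≈ 0.58 ∠ -15.7°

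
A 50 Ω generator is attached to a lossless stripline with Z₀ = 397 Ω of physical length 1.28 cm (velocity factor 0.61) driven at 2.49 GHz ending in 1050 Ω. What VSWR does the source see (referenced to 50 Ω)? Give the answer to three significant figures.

λ = v/f = 0.61·c / 2.49 GHz = 0.0735 m
βl = 2π·l/λ = 2π × 0.174 = 62.7°
tan(βl) = 1.94
Z_in = Z_0·(Z_L + jZ_0·tanβl)/(Z_0 + jZ_L·tanβl) = 183 − j169 Ω
Γ_s = (Z_in − Z_s)/(Z_in + Z_s) = (133 − j169)/(233 − j169), |Γ_s| = 0.747
VSWR = (1 + |Γ_s|)/(1 − |Γ_s|)

VSWR ≈ 6.92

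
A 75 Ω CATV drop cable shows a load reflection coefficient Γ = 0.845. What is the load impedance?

Z_L = Z_0·(1 + Γ)/(1 − Γ) = 75·(1.84)/(0.155)

Z_L ≈ 893 Ω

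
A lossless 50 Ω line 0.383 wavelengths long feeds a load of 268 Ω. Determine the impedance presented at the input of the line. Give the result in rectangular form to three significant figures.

βl = 2π × 0.383 = 138°
tan(βl) = tan(138°) = -0.904
Z_in = Z_0·(Z_L + jZ_0·tanβl)/(Z_0 + jZ_L·tanβl)
     = 50·(268 − j45.2)/(50 − j242)

Z_in ≈ 19.9 + j51.2 Ω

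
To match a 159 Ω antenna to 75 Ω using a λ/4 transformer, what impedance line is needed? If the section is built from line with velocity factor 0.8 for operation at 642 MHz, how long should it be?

Z_qwt = √(Z_0·R_L) = √(75 × 159) = √11920
λ = 0.8·c/f = 0.374 m, so l = λ/4 = 0.0935 m

Z_qwt ≈ 109 Ω; length ≈ 9.35 cm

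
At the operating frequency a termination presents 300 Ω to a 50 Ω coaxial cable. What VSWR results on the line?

For a purely resistive load, VSWR = R_L/Z_0 or Z_0/R_L (whichever > 1) = 300/50

VSWR ≈ 6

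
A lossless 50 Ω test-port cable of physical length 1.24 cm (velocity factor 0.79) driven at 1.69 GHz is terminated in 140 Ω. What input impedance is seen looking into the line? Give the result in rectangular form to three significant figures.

λ = v/f = 0.79·c / 1.69 GHz = 0.14 m
βl = 2π·l/λ = 2π × 0.0884 = 31.8°
tan(βl) = tan(31.8°) = 0.621
Z_in = Z_0·(Z_L + jZ_0·tanβl)/(Z_0 + jZ_L·tanβl)
     = 50·(140 + j31)/(50 + j86.9)

Z_in ≈ 48.2 − j52.8 Ω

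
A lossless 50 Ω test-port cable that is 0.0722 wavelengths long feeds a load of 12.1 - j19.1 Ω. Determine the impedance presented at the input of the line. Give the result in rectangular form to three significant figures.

Z_in ≈ 10.5 + j3.4 Ω

βl = 2π × 0.0722 = 26°
tan(βl) = tan(26°) = 0.488
Z_in = Z_0·(Z_L + jZ_0·tanβl)/(Z_0 + jZ_L·tanβl)
     = 50·(12.1 + j5.28)/(59.3 + j5.9)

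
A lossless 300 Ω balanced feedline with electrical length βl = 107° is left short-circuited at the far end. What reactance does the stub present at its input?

tan(βl) = -3.27
For a short-circuited stub, Z_in = jZ_0·tan(βl)

X_in ≈ -981 Ω (capacitive)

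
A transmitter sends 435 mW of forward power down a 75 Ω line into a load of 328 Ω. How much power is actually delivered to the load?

P_delivered ≈ 264 mW

Γ = (328 − 75)/(328 + 75) = 0.628
|Γ|² = 0.394
P_refl = |Γ|²·P_inc = 171 mW, P_del = (1 − |Γ|²)·P_inc = 264 mW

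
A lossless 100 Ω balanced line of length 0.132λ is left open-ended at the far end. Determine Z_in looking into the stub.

Z_in ≈ −j91.6 Ω

βl = 2π × 0.132 = 47.5°
tan(βl) = 1.09
For an open-ended stub, Z_in = −jZ_0·cot(βl) = −jZ_0/tan(βl)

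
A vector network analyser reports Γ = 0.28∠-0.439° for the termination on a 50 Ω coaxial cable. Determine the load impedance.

Z_L = Z_0·(1 + Γ)/(1 − Γ) = 50·(1.28 − j0.00215)/(0.72 + j0.00215)

Z_L ≈ 88.9 − j0.414 Ω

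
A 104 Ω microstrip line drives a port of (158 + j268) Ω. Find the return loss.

RL ≈ 2.74 dB

Γ = (54 + j268)/(262 + j268), |Γ| = 0.729
RL = −20·log₁₀|Γ| = −20·log₁₀(0.729)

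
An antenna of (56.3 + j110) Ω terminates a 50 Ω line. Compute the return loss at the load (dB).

RL ≈ 2.85 dB

Γ = (6.3 + j110)/(106.3 + j110), |Γ| = 0.72
RL = −20·log₁₀|Γ| = −20·log₁₀(0.72)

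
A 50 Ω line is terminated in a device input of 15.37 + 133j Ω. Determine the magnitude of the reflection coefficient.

|Γ| ≈ 0.927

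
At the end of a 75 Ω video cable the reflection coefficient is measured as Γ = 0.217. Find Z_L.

Z_L ≈ 117 Ω

Z_L = Z_0·(1 + Γ)/(1 − Γ) = 75·(1.22)/(0.783)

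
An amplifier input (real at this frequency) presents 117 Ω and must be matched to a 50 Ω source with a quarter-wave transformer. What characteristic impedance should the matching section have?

Z_qwt = √(Z_0·R_L) = √(50 × 117) = √5850

Z_qwt ≈ 76.5 Ω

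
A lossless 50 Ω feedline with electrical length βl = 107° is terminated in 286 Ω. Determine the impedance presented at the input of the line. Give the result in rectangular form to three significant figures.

tan(βl) = tan(107°) = -3.27
Z_in = Z_0·(Z_L + jZ_0·tanβl)/(Z_0 + jZ_L·tanβl)
     = 50·(286 − j164)/(50 − j935)

Z_in ≈ 9.53 + j14.8 Ω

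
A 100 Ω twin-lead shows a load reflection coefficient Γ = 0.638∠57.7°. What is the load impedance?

Z_L ≈ 81.8 + j149 Ω

Z_L = Z_0·(1 + Γ)/(1 − Γ) = 100·(1.34 + j0.539)/(0.659 − j0.539)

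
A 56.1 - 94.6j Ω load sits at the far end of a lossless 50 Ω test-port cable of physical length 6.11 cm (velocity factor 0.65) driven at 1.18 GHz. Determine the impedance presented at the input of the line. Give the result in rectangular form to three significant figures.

λ = v/f = 0.65·c / 1.18 GHz = 0.165 m
βl = 2π·l/λ = 2π × 0.37 = 133°
tan(βl) = tan(133°) = -1.07
Z_in = Z_0·(Z_L + jZ_0·tanβl)/(Z_0 + jZ_L·tanβl)
     = 50·(56.1 − j148)/(-51.1 − j59.9)

Z_in ≈ 48.4 + j88.1 Ω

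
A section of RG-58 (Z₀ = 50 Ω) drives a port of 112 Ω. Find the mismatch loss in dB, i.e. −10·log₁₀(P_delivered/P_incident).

Γ = (112 − 50)/(112 + 50) = 0.383
|Γ|² = 0.146, so P_del/P_inc = 1 − |Γ|² = 0.854
ML = −10·log₁₀(1 − |Γ|²)

mismatch loss ≈ 0.688 dB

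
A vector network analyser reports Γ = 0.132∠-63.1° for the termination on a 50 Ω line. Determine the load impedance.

Z_L = Z_0·(1 + Γ)/(1 − Γ) = 50·(1.06 − j0.118)/(0.94 + j0.118)

Z_L ≈ 54.7 − j13.1 Ω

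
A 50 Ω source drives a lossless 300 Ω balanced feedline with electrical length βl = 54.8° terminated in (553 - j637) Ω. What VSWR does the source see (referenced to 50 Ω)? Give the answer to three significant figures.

VSWR ≈ 4.69

tan(βl) = 1.42
Z_in = Z_0·(Z_L + jZ_0·tanβl)/(Z_0 + jZ_L·tanβl) = 72.6 − j100 Ω
Γ_s = (Z_in − Z_s)/(Z_in + Z_s) = (22.6 − j100)/(123 − j100), |Γ_s| = 0.648
VSWR = (1 + |Γ_s|)/(1 − |Γ_s|)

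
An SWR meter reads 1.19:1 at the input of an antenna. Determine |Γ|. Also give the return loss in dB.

|Γ| = (S − 1)/(S + 1) = (1.19 − 1)/(1.19 + 1) = 0.19/2.19
RL = −20·log₁₀|Γ| = −20·log₁₀(0.0868)

|Γ| ≈ 0.0868; return loss ≈ 21.2 dB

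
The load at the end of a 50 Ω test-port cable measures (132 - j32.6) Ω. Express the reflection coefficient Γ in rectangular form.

Γ ≈ 0.468 − j0.0954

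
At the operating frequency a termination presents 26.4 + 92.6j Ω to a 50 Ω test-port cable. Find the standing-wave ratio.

VSWR ≈ 8.8

Γ = (Z_L − Z_0)/(Z_L + Z_0) = (-23.6 + j92.6)/(76.4 + j92.6)
|Γ| = 95.6/120 = 0.796
VSWR = (1 + |Γ|)/(1 − |Γ|) = 1.8/0.204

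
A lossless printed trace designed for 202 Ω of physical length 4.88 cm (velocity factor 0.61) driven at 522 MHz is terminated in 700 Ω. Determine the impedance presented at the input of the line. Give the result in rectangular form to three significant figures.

Z_in ≈ 93.6 − j146 Ω

λ = v/f = 0.61·c / 522 MHz = 0.351 m
βl = 2π·l/λ = 2π × 0.139 = 50.1°
tan(βl) = tan(50.1°) = 1.2
Z_in = Z_0·(Z_L + jZ_0·tanβl)/(Z_0 + jZ_L·tanβl)
     = 202·(700 + j242)/(202 + j838)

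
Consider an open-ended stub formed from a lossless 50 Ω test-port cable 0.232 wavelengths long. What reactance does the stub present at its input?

X_in ≈ -5.68 Ω (capacitive)

βl = 2π × 0.232 = 83.5°
tan(βl) = 8.8
For an open-ended stub, Z_in = −jZ_0·cot(βl) = −jZ_0/tan(βl)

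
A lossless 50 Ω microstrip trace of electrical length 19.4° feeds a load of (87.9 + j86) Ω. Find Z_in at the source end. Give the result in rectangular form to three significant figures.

Z_in ≈ 183 − j25.2 Ω

tan(βl) = tan(19.4°) = 0.352
Z_in = Z_0·(Z_L + jZ_0·tanβl)/(Z_0 + jZ_L·tanβl)
     = 50·(87.9 + j104)/(19.7 + j31)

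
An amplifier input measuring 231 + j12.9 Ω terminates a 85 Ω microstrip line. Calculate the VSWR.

Γ = (Z_L − Z_0)/(Z_L + Z_0) = (146 + j12.9)/(316 + j12.9)
|Γ| = 147/316 = 0.463
VSWR = (1 + |Γ|)/(1 − |Γ|) = 1.46/0.537

VSWR ≈ 2.73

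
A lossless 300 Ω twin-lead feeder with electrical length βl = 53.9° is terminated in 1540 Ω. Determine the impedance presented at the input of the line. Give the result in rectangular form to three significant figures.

tan(βl) = tan(53.9°) = 1.37
Z_in = Z_0·(Z_L + jZ_0·tanβl)/(Z_0 + jZ_L·tanβl)
     = 300·(1540 + j411)/(300 + j2110)

Z_in ≈ 87.7 − j206 Ω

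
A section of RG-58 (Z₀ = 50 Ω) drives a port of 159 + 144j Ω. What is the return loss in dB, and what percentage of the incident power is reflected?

Γ = (109 + j144)/(209 + j144), |Γ| = 0.712
RL = −20·log₁₀(0.712) = 2.96 dB
P_refl/P_inc = |Γ|² = 0.506

RL ≈ 2.96 dB; 50.6% of incident power reflected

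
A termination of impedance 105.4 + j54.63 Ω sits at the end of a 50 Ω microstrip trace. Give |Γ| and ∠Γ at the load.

Γ ≈ 0.472 ∠ 25.2°

Γ = (Z_L − Z_0)/(Z_L + Z_0) = (55.4 + j54.63)/(155.4 + j54.63)
|Γ| = 77.8/165 = 0.472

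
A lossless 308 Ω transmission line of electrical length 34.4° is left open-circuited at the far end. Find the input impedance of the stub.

tan(βl) = 0.685
For an open-circuited stub, Z_in = −jZ_0·cot(βl) = −jZ_0/tan(βl)

Z_in ≈ −j450 Ω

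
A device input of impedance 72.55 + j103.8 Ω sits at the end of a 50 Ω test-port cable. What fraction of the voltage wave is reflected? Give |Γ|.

|Γ| ≈ 0.661

Γ = (Z_L − Z_0)/(Z_L + Z_0) = (22.55 + j103.8)/(122.5 + j103.8)
|Γ| = 106/161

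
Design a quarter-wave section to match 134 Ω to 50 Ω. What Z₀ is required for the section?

Z_qwt = √(Z_0·R_L) = √(50 × 134) = √6700

Z_qwt ≈ 81.9 Ω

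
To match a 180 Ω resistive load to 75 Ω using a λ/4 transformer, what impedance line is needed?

Z_qwt ≈ 116 Ω

Z_qwt = √(Z_0·R_L) = √(75 × 180) = √13500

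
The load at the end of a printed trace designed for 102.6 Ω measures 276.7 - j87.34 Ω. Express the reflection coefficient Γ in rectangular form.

Γ ≈ 0.486 − j0.118

Γ = (Z_L − Z_0)/(Z_L + Z_0) = (174.1 − j87.34)/(379.3 − j87.34)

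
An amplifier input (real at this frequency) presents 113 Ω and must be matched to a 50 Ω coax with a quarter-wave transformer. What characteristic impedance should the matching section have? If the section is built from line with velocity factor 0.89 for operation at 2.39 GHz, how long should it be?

Z_qwt ≈ 75.2 Ω; length ≈ 2.79 cm

Z_qwt = √(Z_0·R_L) = √(50 × 113) = √5650
λ = 0.89·c/f = 0.112 m, so l = λ/4 = 0.0279 m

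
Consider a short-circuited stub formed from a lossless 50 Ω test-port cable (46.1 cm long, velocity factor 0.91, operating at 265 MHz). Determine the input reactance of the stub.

X_in ≈ -17.1 Ω (capacitive)

λ = v/f = 0.91·c / 265 MHz = 1.03 m
βl = 2π·l/λ = 2π × 0.447 = 161°
tan(βl) = -0.342
For a short-circuited stub, Z_in = jZ_0·tan(βl)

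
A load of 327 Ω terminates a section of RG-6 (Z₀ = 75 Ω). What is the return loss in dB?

Γ = (327 − 75)/(327 + 75) = 0.627
RL = −20·log₁₀|Γ| = −20·log₁₀(0.627)

RL ≈ 4.06 dB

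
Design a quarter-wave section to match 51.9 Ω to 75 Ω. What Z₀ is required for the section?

Z_qwt ≈ 62.4 Ω

Z_qwt = √(Z_0·R_L) = √(75 × 51.9) = √3892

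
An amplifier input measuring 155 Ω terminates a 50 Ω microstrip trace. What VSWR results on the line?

VSWR ≈ 3.1

For a purely resistive load, VSWR = R_L/Z_0 or Z_0/R_L (whichever > 1) = 155/50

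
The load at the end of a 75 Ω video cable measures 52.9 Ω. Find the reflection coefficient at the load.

Γ = -0.173

Γ = (Z_L − Z_0)/(Z_L + Z_0) = (52.9 − 75)/(52.9 + 75) = -22.1/127.9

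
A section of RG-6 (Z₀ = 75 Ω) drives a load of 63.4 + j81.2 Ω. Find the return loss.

RL ≈ 5.83 dB

Γ = (-11.6 + j81.2)/(138.4 + j81.2), |Γ| = 0.511
RL = −20·log₁₀|Γ| = −20·log₁₀(0.511)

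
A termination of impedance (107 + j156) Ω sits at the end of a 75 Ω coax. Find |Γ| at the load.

Γ = (Z_L − Z_0)/(Z_L + Z_0) = (32 + j156)/(182 + j156)
|Γ| = 159/240

|Γ| ≈ 0.664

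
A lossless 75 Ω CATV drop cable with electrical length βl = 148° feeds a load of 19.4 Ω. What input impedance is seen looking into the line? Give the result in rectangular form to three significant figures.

Z_in ≈ 26.3 − j42.6 Ω

tan(βl) = tan(148°) = -0.625
Z_in = Z_0·(Z_L + jZ_0·tanβl)/(Z_0 + jZ_L·tanβl)
     = 75·(19.4 − j46.9)/(75 − j12.1)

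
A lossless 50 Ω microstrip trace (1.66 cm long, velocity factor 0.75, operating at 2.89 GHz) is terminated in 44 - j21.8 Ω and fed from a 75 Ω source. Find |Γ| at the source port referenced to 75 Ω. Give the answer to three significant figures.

λ = v/f = 0.75·c / 2.89 GHz = 0.0779 m
βl = 2π·l/λ = 2π × 0.213 = 76.8°
tan(βl) = 4.25
Z_in = Z_0·(Z_L + jZ_0·tanβl)/(Z_0 + jZ_L·tanβl) = 37.9 + j17.2 Ω
Γ_s = (Z_in − Z_s)/(Z_in + Z_s) = (-37.1 + j17.2)/(113 + j17.2), |Γ_s| = 0.358

|Γ| ≈ 0.358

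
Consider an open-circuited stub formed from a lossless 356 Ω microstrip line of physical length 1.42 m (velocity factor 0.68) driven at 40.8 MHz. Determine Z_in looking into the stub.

Z_in ≈ +j77.2 Ω

λ = v/f = 0.68·c / 40.8 MHz = 5 m
βl = 2π·l/λ = 2π × 0.284 = 102°
tan(βl) = -4.61
For an open-circuited stub, Z_in = −jZ_0·cot(βl) = −jZ_0/tan(βl)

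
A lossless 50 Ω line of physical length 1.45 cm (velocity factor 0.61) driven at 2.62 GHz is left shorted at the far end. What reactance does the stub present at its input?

X_in ≈ 183 Ω (inductive)

λ = v/f = 0.61·c / 2.62 GHz = 0.0698 m
βl = 2π·l/λ = 2π × 0.208 = 74.7°
tan(βl) = 3.66
For a shorted stub, Z_in = jZ_0·tan(βl)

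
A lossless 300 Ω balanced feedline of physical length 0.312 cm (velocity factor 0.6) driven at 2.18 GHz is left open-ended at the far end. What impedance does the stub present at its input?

Z_in ≈ −j1240 Ω

λ = v/f = 0.6·c / 2.18 GHz = 0.0826 m
βl = 2π·l/λ = 2π × 0.0378 = 13.6°
tan(βl) = 0.242
For an open-ended stub, Z_in = −jZ_0·cot(βl) = −jZ_0/tan(βl)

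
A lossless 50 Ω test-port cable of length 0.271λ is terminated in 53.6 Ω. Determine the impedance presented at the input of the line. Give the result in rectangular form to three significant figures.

Z_in ≈ 46.7 + j0.848 Ω

βl = 2π × 0.271 = 97.6°
tan(βl) = tan(97.6°) = -7.53
Z_in = Z_0·(Z_L + jZ_0·tanβl)/(Z_0 + jZ_L·tanβl)
     = 50·(53.6 − j377)/(50 − j404)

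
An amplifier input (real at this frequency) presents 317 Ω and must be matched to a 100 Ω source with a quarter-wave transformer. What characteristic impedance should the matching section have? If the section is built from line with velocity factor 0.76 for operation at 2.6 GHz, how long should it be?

Z_qwt ≈ 178 Ω; length ≈ 2.19 cm

Z_qwt = √(Z_0·R_L) = √(100 × 317) = √31700
λ = 0.76·c/f = 0.0877 m, so l = λ/4 = 0.0219 m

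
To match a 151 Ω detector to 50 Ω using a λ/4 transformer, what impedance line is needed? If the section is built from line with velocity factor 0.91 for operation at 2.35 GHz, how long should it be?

Z_qwt = √(Z_0·R_L) = √(50 × 151) = √7550
λ = 0.91·c/f = 0.116 m, so l = λ/4 = 0.029 m

Z_qwt ≈ 86.9 Ω; length ≈ 2.9 cm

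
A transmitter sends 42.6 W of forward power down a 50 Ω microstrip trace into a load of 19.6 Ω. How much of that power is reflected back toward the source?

Γ = (19.6 − 50)/(19.6 + 50) = -0.437
|Γ|² = 0.191
P_refl = |Γ|²·P_inc = 8.13 W, P_del = (1 − |Γ|²)·P_inc = 34.5 W

P_reflected ≈ 8.13 W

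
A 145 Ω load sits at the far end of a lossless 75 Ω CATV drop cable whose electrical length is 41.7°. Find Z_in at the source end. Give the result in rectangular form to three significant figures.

Z_in ≈ 65.6 − j46.1 Ω

tan(βl) = tan(41.7°) = 0.891
Z_in = Z_0·(Z_L + jZ_0·tanβl)/(Z_0 + jZ_L·tanβl)
     = 75·(145 + j66.8)/(75 + j129)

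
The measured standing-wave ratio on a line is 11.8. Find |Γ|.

|Γ| ≈ 0.844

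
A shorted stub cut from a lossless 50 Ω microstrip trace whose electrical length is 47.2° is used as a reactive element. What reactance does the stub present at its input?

tan(βl) = 1.08
For a shorted stub, Z_in = jZ_0·tan(βl)

X_in ≈ 54 Ω (inductive)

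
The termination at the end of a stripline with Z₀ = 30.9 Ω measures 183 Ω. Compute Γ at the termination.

Γ = (Z_L − Z_0)/(Z_L + Z_0) = (183 − 30.9)/(183 + 30.9) = 152.1/213.9

Γ = 0.711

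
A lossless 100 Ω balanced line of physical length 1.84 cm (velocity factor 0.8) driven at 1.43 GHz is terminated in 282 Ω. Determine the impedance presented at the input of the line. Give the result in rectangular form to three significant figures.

λ = v/f = 0.8·c / 1.43 GHz = 0.168 m
βl = 2π·l/λ = 2π × 0.11 = 39.5°
tan(βl) = tan(39.5°) = 0.823
Z_in = Z_0·(Z_L + jZ_0·tanβl)/(Z_0 + jZ_L·tanβl)
     = 100·(282 + j82.3)/(100 + j232)

Z_in ≈ 74 − j89.6 Ω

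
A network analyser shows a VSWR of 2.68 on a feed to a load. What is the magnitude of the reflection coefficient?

|Γ| ≈ 0.457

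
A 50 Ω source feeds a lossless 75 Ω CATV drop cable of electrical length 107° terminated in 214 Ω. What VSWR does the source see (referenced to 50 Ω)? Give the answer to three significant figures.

VSWR ≈ 2.14

tan(βl) = -3.27
Z_in = Z_0·(Z_L + jZ_0·tanβl)/(Z_0 + jZ_L·tanβl) = 28.4 + j19.9 Ω
Γ_s = (Z_in − Z_s)/(Z_in + Z_s) = (-21.6 + j19.9)/(78.4 + j19.9), |Γ_s| = 0.363
VSWR = (1 + |Γ_s|)/(1 − |Γ_s|)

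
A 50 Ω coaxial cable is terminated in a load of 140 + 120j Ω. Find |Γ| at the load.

|Γ| ≈ 0.667

Γ = (Z_L − Z_0)/(Z_L + Z_0) = (90 + j120)/(190 + j120)
|Γ| = 150/225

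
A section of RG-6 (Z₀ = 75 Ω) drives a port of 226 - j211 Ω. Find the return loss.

Γ = (151 − j211)/(301 − j211), |Γ| = 0.706
RL = −20·log₁₀|Γ| = −20·log₁₀(0.706)

RL ≈ 3.03 dB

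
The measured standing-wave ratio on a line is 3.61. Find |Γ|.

|Γ| = (S − 1)/(S + 1) = (3.61 − 1)/(3.61 + 1) = 2.61/4.61

|Γ| ≈ 0.566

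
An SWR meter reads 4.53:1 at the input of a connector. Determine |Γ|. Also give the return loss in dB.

|Γ| = (S − 1)/(S + 1) = (4.53 − 1)/(4.53 + 1) = 3.53/5.53
RL = −20·log₁₀|Γ| = −20·log₁₀(0.638)

|Γ| ≈ 0.638; return loss ≈ 3.9 dB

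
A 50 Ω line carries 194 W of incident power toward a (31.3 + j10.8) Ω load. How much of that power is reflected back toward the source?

P_reflected ≈ 13.4 W

|Γ| = |(-18.7 + j10.8)/(81.3 + j10.8)| = 0.263
|Γ|² = 0.0693
P_refl = |Γ|²·P_inc = 13.4 W, P_del = (1 − |Γ|²)·P_inc = 181 W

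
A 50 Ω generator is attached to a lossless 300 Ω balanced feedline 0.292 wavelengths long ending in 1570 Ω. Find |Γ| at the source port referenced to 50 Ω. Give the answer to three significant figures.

|Γ| ≈ 0.579

βl = 2π × 0.292 = 105°
tan(βl) = -3.7
Z_in = Z_0·(Z_L + jZ_0·tanβl)/(Z_0 + jZ_L·tanβl) = 61.3 + j77.9 Ω
Γ_s = (Z_in − Z_s)/(Z_in + Z_s) = (11.3 + j77.9)/(111 + j77.9), |Γ_s| = 0.579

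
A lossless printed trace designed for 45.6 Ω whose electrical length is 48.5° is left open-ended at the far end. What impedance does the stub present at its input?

Z_in ≈ −j40.3 Ω

tan(βl) = 1.13
For an open-ended stub, Z_in = −jZ_0·cot(βl) = −jZ_0/tan(βl)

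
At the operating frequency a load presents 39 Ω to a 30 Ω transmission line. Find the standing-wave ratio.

For a purely resistive load, VSWR = R_L/Z_0 or Z_0/R_L (whichever > 1) = 39/30

VSWR ≈ 1.3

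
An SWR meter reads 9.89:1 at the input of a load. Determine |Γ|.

|Γ| = (S − 1)/(S + 1) = (9.89 − 1)/(9.89 + 1) = 8.89/10.9

|Γ| ≈ 0.816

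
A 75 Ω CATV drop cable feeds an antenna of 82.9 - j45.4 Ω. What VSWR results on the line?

Γ = (Z_L − Z_0)/(Z_L + Z_0) = (7.9 − j45.4)/(157.9 − j45.4)
|Γ| = 46.1/164 = 0.28
VSWR = (1 + |Γ|)/(1 − |Γ|) = 1.28/0.72

VSWR ≈ 1.78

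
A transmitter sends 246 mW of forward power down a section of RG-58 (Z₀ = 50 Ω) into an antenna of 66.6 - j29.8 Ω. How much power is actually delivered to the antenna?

P_delivered ≈ 226 mW

|Γ| = |(16.6 − j29.8)/(116.6 − j29.8)| = 0.283
|Γ|² = 0.0803
P_refl = |Γ|²·P_inc = 19.8 mW, P_del = (1 − |Γ|²)·P_inc = 226 mW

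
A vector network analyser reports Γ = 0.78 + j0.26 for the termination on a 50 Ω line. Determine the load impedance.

Z_L ≈ 140 + j224 Ω

Z_L = Z_0·(1 + Γ)/(1 − Γ) = 50·(1.78 + j0.26)/(0.22 − j0.26)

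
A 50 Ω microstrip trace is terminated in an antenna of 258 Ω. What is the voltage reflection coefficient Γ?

Γ = (Z_L − Z_0)/(Z_L + Z_0) = (258 − 50)/(258 + 50) = 208/308

Γ = 0.675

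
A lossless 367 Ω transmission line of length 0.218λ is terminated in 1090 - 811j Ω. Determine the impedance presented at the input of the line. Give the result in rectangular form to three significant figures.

βl = 2π × 0.218 = 78.5°
tan(βl) = tan(78.5°) = 4.91
Z_in = Z_0·(Z_L + jZ_0·tanβl)/(Z_0 + jZ_L·tanβl)
     = 367·(1090 + j990)/(4350 + j5350)

Z_in ≈ 77.5 − j11.8 Ω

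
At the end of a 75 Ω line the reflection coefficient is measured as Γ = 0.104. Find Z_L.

Z_L = Z_0·(1 + Γ)/(1 − Γ) = 75·(1.1)/(0.896)

Z_L ≈ 92.4 Ω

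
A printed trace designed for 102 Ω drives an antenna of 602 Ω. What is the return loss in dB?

RL ≈ 2.97 dB

Γ = (602 − 102)/(602 + 102) = 0.71
RL = −20·log₁₀|Γ| = −20·log₁₀(0.71)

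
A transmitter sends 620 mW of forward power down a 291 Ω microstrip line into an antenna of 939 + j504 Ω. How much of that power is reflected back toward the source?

P_reflected ≈ 236 mW

|Γ| = |(648 + j504)/(1230 + j504)| = 0.618
|Γ|² = 0.381
P_refl = |Γ|²·P_inc = 236 mW, P_del = (1 − |Γ|²)·P_inc = 384 mW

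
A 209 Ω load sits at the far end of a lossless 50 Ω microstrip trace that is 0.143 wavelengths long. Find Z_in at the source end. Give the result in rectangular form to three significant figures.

βl = 2π × 0.143 = 51.5°
tan(βl) = tan(51.5°) = 1.26
Z_in = Z_0·(Z_L + jZ_0·tanβl)/(Z_0 + jZ_L·tanβl)
     = 50·(209 + j62.8)/(50 + j263)

Z_in ≈ 18.9 − j36.2 Ω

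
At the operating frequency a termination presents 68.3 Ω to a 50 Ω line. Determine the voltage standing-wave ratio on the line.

VSWR ≈ 1.37

Γ = (68.3 − 50)/(68.3 + 50) = 0.155
VSWR = (1 + 0.155)/(1 − 0.155)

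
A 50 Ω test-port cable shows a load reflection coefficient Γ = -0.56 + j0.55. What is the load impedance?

Z_L ≈ 7.02 + j20.1 Ω

Z_L = Z_0·(1 + Γ)/(1 − Γ) = 50·(0.44 + j0.55)/(1.56 − j0.55)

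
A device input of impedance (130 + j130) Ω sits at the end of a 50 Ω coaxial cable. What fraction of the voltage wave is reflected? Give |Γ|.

|Γ| ≈ 0.687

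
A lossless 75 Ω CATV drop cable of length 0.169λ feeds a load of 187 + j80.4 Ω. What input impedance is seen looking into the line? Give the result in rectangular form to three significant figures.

βl = 2π × 0.169 = 60.8°
tan(βl) = tan(60.8°) = 1.79
Z_in = Z_0·(Z_L + jZ_0·tanβl)/(Z_0 + jZ_L·tanβl)
     = 75·(187 + j215)/(-69.1 + j335)

Z_in ≈ 37.8 − j49.6 Ω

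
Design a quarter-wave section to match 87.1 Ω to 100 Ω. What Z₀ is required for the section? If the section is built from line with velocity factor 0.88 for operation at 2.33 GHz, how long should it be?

Z_qwt ≈ 93.3 Ω; length ≈ 2.83 cm

Z_qwt = √(Z_0·R_L) = √(100 × 87.1) = √8710
λ = 0.88·c/f = 0.113 m, so l = λ/4 = 0.0283 m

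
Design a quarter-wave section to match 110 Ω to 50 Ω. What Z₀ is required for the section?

Z_qwt ≈ 74.2 Ω

Z_qwt = √(Z_0·R_L) = √(50 × 110) = √5500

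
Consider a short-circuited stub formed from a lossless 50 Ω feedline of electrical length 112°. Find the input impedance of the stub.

Z_in ≈ −j124 Ω

tan(βl) = -2.48
For a short-circuited stub, Z_in = jZ_0·tan(βl)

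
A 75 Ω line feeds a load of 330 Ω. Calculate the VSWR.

VSWR ≈ 4.4

Γ = (330 − 75)/(330 + 75) = 0.63
VSWR = (1 + 0.63)/(1 − 0.63)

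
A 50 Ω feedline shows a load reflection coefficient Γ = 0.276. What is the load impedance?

Z_L = Z_0·(1 + Γ)/(1 − Γ) = 50·(1.28)/(0.724)

Z_L ≈ 88.1 Ω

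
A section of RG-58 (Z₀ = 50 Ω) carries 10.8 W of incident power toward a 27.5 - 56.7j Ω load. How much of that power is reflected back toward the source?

P_reflected ≈ 4.36 W

|Γ| = |(-22.5 − j56.7)/(77.5 − j56.7)| = 0.635
|Γ|² = 0.404
P_refl = |Γ|²·P_inc = 4.36 W, P_del = (1 − |Γ|²)·P_inc = 6.44 W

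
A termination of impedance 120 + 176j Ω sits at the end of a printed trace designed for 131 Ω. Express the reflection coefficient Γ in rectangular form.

Γ ≈ 0.3 + j0.491

Γ = (Z_L − Z_0)/(Z_L + Z_0) = (-11 + j176)/(251 + j176)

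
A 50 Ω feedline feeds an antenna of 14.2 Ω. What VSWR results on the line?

Γ = (14.2 − 50)/(14.2 + 50) = -0.558
VSWR = (1 + 0.558)/(1 − 0.558)

VSWR ≈ 3.52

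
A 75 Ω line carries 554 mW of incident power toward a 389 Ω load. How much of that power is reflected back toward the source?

P_reflected ≈ 254 mW

Γ = (389 − 75)/(389 + 75) = 0.677
|Γ|² = 0.458
P_refl = |Γ|²·P_inc = 254 mW, P_del = (1 − |Γ|²)·P_inc = 300 mW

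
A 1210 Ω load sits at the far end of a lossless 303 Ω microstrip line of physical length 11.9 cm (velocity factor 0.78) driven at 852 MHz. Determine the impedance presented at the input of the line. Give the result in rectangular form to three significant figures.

λ = v/f = 0.78·c / 852 MHz = 0.275 m
βl = 2π·l/λ = 2π × 0.433 = 156°
tan(βl) = tan(156°) = -0.446
Z_in = Z_0·(Z_L + jZ_0·tanβl)/(Z_0 + jZ_L·tanβl)
     = 303·(1210 − j135)/(303 − j539)

Z_in ≈ 348 + j484 Ω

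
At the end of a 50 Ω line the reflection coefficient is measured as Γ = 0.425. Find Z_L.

Z_L ≈ 124 Ω

Z_L = Z_0·(1 + Γ)/(1 − Γ) = 50·(1.43)/(0.575)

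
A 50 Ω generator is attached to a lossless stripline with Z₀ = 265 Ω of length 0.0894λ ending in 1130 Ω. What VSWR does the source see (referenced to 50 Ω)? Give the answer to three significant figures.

βl = 2π × 0.0894 = 32.2°
tan(βl) = 0.629
Z_in = Z_0·(Z_L + jZ_0·tanβl)/(Z_0 + jZ_L·tanβl) = 192 − j349 Ω
Γ_s = (Z_in − Z_s)/(Z_in + Z_s) = (142 − j349)/(242 − j349), |Γ_s| = 0.887
VSWR = (1 + |Γ_s|)/(1 − |Γ_s|)

VSWR ≈ 16.7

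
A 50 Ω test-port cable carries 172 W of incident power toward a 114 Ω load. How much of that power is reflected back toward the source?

Γ = (114 − 50)/(114 + 50) = 0.39
|Γ|² = 0.152
P_refl = |Γ|²·P_inc = 26.2 W, P_del = (1 − |Γ|²)·P_inc = 146 W

P_reflected ≈ 26.2 W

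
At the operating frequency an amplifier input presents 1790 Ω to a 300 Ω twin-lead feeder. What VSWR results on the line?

VSWR ≈ 5.97

Γ = (1790 − 300)/(1790 + 300) = 0.713
VSWR = (1 + 0.713)/(1 − 0.713)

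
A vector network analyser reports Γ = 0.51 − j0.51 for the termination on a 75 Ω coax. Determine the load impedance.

Z_L = Z_0·(1 + Γ)/(1 − Γ) = 75·(1.51 − j0.51)/(0.49 + j0.51)

Z_L ≈ 71.9 − j153 Ω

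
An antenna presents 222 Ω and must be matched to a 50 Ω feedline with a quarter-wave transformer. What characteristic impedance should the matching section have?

Z_qwt ≈ 105 Ω

Z_qwt = √(Z_0·R_L) = √(50 × 222) = √11100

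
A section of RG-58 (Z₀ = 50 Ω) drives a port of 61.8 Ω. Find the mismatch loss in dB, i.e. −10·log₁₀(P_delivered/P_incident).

Γ = (61.8 − 50)/(61.8 + 50) = 0.106
|Γ|² = 0.0111, so P_del/P_inc = 1 − |Γ|² = 0.989
ML = −10·log₁₀(1 − |Γ|²)

mismatch loss ≈ 0.0487 dB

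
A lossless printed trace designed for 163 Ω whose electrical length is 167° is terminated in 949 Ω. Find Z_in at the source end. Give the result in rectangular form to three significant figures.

Z_in ≈ 356 + j441 Ω

tan(βl) = tan(167°) = -0.231
Z_in = Z_0·(Z_L + jZ_0·tanβl)/(Z_0 + jZ_L·tanβl)
     = 163·(949 − j37.6)/(163 − j219)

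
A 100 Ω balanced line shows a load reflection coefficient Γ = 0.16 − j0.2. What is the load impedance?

Z_L = Z_0·(1 + Γ)/(1 − Γ) = 100·(1.16 − j0.2)/(0.84 + j0.2)

Z_L ≈ 125 − j53.6 Ω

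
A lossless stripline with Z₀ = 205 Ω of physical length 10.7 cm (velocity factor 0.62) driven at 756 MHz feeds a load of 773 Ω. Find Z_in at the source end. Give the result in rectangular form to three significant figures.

Z_in ≈ 250 + j320 Ω

λ = v/f = 0.62·c / 756 MHz = 0.246 m
βl = 2π·l/λ = 2π × 0.435 = 157°
tan(βl) = tan(157°) = -0.433
Z_in = Z_0·(Z_L + jZ_0·tanβl)/(Z_0 + jZ_L·tanβl)
     = 205·(773 − j88.9)/(205 − j335)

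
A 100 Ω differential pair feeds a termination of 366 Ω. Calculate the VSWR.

VSWR ≈ 3.66

Γ = (366 − 100)/(366 + 100) = 0.571
VSWR = (1 + 0.571)/(1 − 0.571)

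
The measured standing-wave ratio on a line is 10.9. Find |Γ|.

|Γ| ≈ 0.832

|Γ| = (S − 1)/(S + 1) = (10.9 − 1)/(10.9 + 1) = 9.9/11.9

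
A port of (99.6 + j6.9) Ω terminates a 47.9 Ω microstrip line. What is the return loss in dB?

RL ≈ 9.04 dB

Γ = (51.7 + j6.9)/(147.5 + j6.9), |Γ| = 0.353
RL = −20·log₁₀|Γ| = −20·log₁₀(0.353)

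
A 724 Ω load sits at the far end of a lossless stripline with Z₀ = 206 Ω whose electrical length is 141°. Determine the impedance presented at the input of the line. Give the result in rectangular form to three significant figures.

tan(βl) = tan(141°) = -0.81
Z_in = Z_0·(Z_L + jZ_0·tanβl)/(Z_0 + jZ_L·tanβl)
     = 206·(724 − j167)/(206 − j586)

Z_in ≈ 132 + j208 Ω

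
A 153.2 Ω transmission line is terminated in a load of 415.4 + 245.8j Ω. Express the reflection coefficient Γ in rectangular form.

Γ = (Z_L − Z_0)/(Z_L + Z_0) = (262.2 + j245.8)/(568.6 + j245.8)

Γ ≈ 0.546 + j0.196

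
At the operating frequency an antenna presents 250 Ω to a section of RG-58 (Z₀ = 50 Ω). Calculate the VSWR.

VSWR ≈ 5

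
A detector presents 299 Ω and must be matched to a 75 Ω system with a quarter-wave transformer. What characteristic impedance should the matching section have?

Z_qwt ≈ 150 Ω

Z_qwt = √(Z_0·R_L) = √(75 × 299) = √22420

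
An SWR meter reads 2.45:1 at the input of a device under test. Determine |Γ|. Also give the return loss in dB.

|Γ| ≈ 0.42; return loss ≈ 7.53 dB

|Γ| = (S − 1)/(S + 1) = (2.45 − 1)/(2.45 + 1) = 1.45/3.45
RL = −20·log₁₀|Γ| = −20·log₁₀(0.42)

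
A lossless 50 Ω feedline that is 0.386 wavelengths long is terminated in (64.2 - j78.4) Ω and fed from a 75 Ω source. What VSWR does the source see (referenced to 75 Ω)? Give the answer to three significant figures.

βl = 2π × 0.386 = 139°
tan(βl) = -0.871
Z_in = Z_0·(Z_L + jZ_0·tanβl)/(Z_0 + jZ_L·tanβl) = 81.6 + j84.1 Ω
Γ_s = (Z_in − Z_s)/(Z_in + Z_s) = (6.63 + j84.1)/(157 + j84.1), |Γ_s| = 0.474
VSWR = (1 + |Γ_s|)/(1 − |Γ_s|)

VSWR ≈ 2.81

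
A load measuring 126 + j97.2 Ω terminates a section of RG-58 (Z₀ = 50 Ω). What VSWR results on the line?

VSWR ≈ 4.18

Γ = (Z_L − Z_0)/(Z_L + Z_0) = (76 + j97.2)/(176 + j97.2)
|Γ| = 123/201 = 0.614
VSWR = (1 + |Γ|)/(1 − |Γ|) = 1.61/0.386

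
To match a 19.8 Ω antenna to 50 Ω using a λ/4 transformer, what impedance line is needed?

Z_qwt = √(Z_0·R_L) = √(50 × 19.8) = √990

Z_qwt ≈ 31.5 Ω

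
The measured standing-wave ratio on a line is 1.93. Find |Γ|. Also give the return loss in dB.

|Γ| ≈ 0.317; return loss ≈ 9.97 dB

|Γ| = (S − 1)/(S + 1) = (1.93 − 1)/(1.93 + 1) = 0.93/2.93
RL = −20·log₁₀|Γ| = −20·log₁₀(0.317)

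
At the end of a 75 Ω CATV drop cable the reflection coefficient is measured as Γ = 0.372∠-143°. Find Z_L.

Z_L = Z_0·(1 + Γ)/(1 − Γ) = 75·(0.703 − j0.224)/(1.3 + j0.224)

Z_L ≈ 37.3 − j19.4 Ω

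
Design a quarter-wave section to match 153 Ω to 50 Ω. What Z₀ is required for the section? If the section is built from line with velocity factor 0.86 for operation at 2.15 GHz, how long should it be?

Z_qwt ≈ 87.5 Ω; length ≈ 3 cm

Z_qwt = √(Z_0·R_L) = √(50 × 153) = √7650
λ = 0.86·c/f = 0.12 m, so l = λ/4 = 0.03 m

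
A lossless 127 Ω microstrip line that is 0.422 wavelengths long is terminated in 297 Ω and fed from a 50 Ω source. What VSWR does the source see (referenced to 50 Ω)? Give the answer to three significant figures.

βl = 2π × 0.422 = 152°
tan(βl) = -0.534
Z_in = Z_0·(Z_L + jZ_0·tanβl)/(Z_0 + jZ_L·tanβl) = 149 + j118 Ω
Γ_s = (Z_in − Z_s)/(Z_in + Z_s) = (99.2 + j118)/(199 + j118), |Γ_s| = 0.667
VSWR = (1 + |Γ_s|)/(1 − |Γ_s|)

VSWR ≈ 5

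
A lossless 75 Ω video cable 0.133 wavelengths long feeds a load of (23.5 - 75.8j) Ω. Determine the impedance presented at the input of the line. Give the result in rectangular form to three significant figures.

Z_in ≈ 11.3 + j1.52 Ω

βl = 2π × 0.133 = 47.9°
tan(βl) = tan(47.9°) = 1.11
Z_in = Z_0·(Z_L + jZ_0·tanβl)/(Z_0 + jZ_L·tanβl)
     = 75·(23.5 + j7.15)/(159 + j26)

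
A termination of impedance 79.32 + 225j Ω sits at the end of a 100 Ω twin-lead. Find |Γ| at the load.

|Γ| ≈ 0.785

Γ = (Z_L − Z_0)/(Z_L + Z_0) = (-20.68 + j225)/(179.3 + j225)
|Γ| = 226/288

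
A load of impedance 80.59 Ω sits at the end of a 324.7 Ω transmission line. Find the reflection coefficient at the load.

Γ = -0.602

Γ = (Z_L − Z_0)/(Z_L + Z_0) = (80.59 − 324.7)/(80.59 + 324.7) = -244.1/405.3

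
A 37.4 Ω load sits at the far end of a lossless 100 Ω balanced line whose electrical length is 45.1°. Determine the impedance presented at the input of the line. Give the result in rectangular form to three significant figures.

tan(βl) = tan(45.1°) = 1
Z_in = Z_0·(Z_L + jZ_0·tanβl)/(Z_0 + jZ_L·tanβl)
     = 100·(37.4 + j100)/(100 + j37.5)

Z_in ≈ 65.8 + j75.7 Ω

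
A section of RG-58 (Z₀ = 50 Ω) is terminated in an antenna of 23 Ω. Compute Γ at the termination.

Γ = -0.37

Γ = (Z_L − Z_0)/(Z_L + Z_0) = (23 − 50)/(23 + 50) = -27/73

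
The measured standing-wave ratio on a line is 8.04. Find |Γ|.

|Γ| = (S − 1)/(S + 1) = (8.04 − 1)/(8.04 + 1) = 7.04/9.04

|Γ| ≈ 0.779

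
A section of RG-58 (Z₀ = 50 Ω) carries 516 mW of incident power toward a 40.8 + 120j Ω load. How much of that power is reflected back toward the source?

|Γ| = |(-9.2 + j120)/(90.8 + j120)| = 0.8
|Γ|² = 0.64
P_refl = |Γ|²·P_inc = 330 mW, P_del = (1 − |Γ|²)·P_inc = 186 mW

P_reflected ≈ 330 mW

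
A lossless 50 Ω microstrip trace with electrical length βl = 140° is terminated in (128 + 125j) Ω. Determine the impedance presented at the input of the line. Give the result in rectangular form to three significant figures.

tan(βl) = tan(140°) = -0.839
Z_in = Z_0·(Z_L + jZ_0·tanβl)/(Z_0 + jZ_L·tanβl)
     = 50·(128 + j83)/(155 − j107)

Z_in ≈ 15.3 + j37.5 Ω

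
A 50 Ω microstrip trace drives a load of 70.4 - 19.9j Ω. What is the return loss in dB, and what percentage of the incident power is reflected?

RL ≈ 12.6 dB; 5.45% of incident power reflected

Γ = (20.4 − j19.9)/(120.4 − j19.9), |Γ| = 0.234
RL = −20·log₁₀(0.234) = 12.6 dB
P_refl/P_inc = |Γ|² = 0.0545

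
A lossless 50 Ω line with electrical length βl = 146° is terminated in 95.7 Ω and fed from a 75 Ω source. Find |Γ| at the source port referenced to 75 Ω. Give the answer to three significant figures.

tan(βl) = -0.675
Z_in = Z_0·(Z_L + jZ_0·tanβl)/(Z_0 + jZ_L·tanβl) = 52.2 + j33.7 Ω
Γ_s = (Z_in − Z_s)/(Z_in + Z_s) = (-22.8 + j33.7)/(127 + j33.7), |Γ_s| = 0.309

|Γ| ≈ 0.309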